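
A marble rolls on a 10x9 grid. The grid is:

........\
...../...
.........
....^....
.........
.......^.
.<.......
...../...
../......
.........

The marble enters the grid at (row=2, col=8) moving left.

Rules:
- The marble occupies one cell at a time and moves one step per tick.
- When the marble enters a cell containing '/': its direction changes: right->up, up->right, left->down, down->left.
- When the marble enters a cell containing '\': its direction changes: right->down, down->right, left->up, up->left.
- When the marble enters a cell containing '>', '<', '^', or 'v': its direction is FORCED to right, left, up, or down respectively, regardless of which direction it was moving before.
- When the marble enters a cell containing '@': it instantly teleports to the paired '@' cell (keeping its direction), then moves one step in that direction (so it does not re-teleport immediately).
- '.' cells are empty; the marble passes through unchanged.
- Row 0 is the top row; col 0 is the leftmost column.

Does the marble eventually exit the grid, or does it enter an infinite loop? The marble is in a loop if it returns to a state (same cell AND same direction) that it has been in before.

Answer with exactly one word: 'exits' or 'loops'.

Step 1: enter (2,8), '.' pass, move left to (2,7)
Step 2: enter (2,7), '.' pass, move left to (2,6)
Step 3: enter (2,6), '.' pass, move left to (2,5)
Step 4: enter (2,5), '.' pass, move left to (2,4)
Step 5: enter (2,4), '.' pass, move left to (2,3)
Step 6: enter (2,3), '.' pass, move left to (2,2)
Step 7: enter (2,2), '.' pass, move left to (2,1)
Step 8: enter (2,1), '.' pass, move left to (2,0)
Step 9: enter (2,0), '.' pass, move left to (2,-1)
Step 10: at (2,-1) — EXIT via left edge, pos 2

Answer: exits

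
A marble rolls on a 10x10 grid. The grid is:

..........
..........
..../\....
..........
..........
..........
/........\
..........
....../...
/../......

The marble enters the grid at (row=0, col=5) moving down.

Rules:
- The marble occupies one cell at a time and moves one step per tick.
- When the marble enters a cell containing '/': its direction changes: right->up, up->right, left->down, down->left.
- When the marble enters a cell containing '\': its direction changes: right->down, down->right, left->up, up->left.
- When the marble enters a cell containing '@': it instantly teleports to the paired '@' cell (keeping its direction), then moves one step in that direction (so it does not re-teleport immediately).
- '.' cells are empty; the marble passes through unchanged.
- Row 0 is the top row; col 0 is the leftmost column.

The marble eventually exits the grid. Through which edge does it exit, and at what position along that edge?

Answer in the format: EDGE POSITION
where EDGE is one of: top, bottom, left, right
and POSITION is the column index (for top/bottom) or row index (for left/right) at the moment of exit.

Answer: right 2

Derivation:
Step 1: enter (0,5), '.' pass, move down to (1,5)
Step 2: enter (1,5), '.' pass, move down to (2,5)
Step 3: enter (2,5), '\' deflects down->right, move right to (2,6)
Step 4: enter (2,6), '.' pass, move right to (2,7)
Step 5: enter (2,7), '.' pass, move right to (2,8)
Step 6: enter (2,8), '.' pass, move right to (2,9)
Step 7: enter (2,9), '.' pass, move right to (2,10)
Step 8: at (2,10) — EXIT via right edge, pos 2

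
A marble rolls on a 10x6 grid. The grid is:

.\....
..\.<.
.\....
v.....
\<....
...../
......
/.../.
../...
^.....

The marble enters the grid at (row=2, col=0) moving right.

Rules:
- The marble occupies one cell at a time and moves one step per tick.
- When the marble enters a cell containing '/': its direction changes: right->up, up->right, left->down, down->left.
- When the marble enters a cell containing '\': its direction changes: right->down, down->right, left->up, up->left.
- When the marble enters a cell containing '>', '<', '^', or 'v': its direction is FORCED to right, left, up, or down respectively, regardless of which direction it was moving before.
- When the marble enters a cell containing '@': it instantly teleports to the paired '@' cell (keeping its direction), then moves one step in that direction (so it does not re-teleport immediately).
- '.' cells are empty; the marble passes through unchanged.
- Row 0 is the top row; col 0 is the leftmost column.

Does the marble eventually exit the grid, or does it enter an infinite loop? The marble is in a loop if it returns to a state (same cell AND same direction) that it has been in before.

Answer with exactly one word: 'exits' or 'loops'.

Step 1: enter (2,0), '.' pass, move right to (2,1)
Step 2: enter (2,1), '\' deflects right->down, move down to (3,1)
Step 3: enter (3,1), '.' pass, move down to (4,1)
Step 4: enter (4,1), '<' forces down->left, move left to (4,0)
Step 5: enter (4,0), '\' deflects left->up, move up to (3,0)
Step 6: enter (3,0), 'v' forces up->down, move down to (4,0)
Step 7: enter (4,0), '\' deflects down->right, move right to (4,1)
Step 8: enter (4,1), '<' forces right->left, move left to (4,0)
Step 9: at (4,0) dir=left — LOOP DETECTED (seen before)

Answer: loops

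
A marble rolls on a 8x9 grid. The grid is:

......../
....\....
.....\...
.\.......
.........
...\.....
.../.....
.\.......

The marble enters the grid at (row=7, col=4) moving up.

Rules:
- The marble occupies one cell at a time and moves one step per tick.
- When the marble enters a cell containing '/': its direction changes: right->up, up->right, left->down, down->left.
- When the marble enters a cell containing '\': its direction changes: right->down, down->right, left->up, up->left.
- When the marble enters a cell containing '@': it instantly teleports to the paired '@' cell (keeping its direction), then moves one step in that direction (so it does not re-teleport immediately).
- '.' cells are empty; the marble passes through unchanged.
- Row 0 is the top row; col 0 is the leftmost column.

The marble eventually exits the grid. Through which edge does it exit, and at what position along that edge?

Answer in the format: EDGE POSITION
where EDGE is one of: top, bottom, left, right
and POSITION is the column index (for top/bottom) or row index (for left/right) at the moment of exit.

Answer: left 1

Derivation:
Step 1: enter (7,4), '.' pass, move up to (6,4)
Step 2: enter (6,4), '.' pass, move up to (5,4)
Step 3: enter (5,4), '.' pass, move up to (4,4)
Step 4: enter (4,4), '.' pass, move up to (3,4)
Step 5: enter (3,4), '.' pass, move up to (2,4)
Step 6: enter (2,4), '.' pass, move up to (1,4)
Step 7: enter (1,4), '\' deflects up->left, move left to (1,3)
Step 8: enter (1,3), '.' pass, move left to (1,2)
Step 9: enter (1,2), '.' pass, move left to (1,1)
Step 10: enter (1,1), '.' pass, move left to (1,0)
Step 11: enter (1,0), '.' pass, move left to (1,-1)
Step 12: at (1,-1) — EXIT via left edge, pos 1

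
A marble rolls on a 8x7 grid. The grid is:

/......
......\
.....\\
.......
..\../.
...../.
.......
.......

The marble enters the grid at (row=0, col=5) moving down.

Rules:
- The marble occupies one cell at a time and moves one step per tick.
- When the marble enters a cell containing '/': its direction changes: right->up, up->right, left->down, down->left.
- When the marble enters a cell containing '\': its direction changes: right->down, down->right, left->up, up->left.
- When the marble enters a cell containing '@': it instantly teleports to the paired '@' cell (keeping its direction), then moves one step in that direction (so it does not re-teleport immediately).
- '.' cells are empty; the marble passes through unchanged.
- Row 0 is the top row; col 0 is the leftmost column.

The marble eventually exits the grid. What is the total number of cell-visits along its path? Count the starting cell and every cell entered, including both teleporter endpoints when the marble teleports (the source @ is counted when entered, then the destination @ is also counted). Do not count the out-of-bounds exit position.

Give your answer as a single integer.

Answer: 9

Derivation:
Step 1: enter (0,5), '.' pass, move down to (1,5)
Step 2: enter (1,5), '.' pass, move down to (2,5)
Step 3: enter (2,5), '\' deflects down->right, move right to (2,6)
Step 4: enter (2,6), '\' deflects right->down, move down to (3,6)
Step 5: enter (3,6), '.' pass, move down to (4,6)
Step 6: enter (4,6), '.' pass, move down to (5,6)
Step 7: enter (5,6), '.' pass, move down to (6,6)
Step 8: enter (6,6), '.' pass, move down to (7,6)
Step 9: enter (7,6), '.' pass, move down to (8,6)
Step 10: at (8,6) — EXIT via bottom edge, pos 6
Path length (cell visits): 9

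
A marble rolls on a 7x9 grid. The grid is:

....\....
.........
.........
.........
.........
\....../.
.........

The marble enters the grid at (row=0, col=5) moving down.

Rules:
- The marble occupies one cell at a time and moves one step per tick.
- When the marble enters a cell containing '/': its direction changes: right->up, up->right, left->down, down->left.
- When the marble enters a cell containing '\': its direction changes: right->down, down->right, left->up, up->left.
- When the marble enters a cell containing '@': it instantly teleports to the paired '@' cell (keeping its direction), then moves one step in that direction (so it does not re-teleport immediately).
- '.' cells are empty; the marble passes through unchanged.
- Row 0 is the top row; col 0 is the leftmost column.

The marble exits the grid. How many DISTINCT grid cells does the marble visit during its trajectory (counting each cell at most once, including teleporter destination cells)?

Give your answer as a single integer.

Step 1: enter (0,5), '.' pass, move down to (1,5)
Step 2: enter (1,5), '.' pass, move down to (2,5)
Step 3: enter (2,5), '.' pass, move down to (3,5)
Step 4: enter (3,5), '.' pass, move down to (4,5)
Step 5: enter (4,5), '.' pass, move down to (5,5)
Step 6: enter (5,5), '.' pass, move down to (6,5)
Step 7: enter (6,5), '.' pass, move down to (7,5)
Step 8: at (7,5) — EXIT via bottom edge, pos 5
Distinct cells visited: 7 (path length 7)

Answer: 7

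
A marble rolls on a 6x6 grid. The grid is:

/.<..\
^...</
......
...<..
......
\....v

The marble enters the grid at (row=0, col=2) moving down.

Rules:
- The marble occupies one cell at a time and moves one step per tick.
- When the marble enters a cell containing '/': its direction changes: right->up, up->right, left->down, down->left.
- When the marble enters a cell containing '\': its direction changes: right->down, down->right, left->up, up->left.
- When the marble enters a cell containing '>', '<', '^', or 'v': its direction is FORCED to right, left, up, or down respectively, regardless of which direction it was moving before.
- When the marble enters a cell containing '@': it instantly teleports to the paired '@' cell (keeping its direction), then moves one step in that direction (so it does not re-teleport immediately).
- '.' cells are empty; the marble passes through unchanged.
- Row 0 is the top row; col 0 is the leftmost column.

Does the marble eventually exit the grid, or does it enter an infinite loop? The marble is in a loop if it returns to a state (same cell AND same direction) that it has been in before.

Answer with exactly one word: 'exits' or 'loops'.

Answer: loops

Derivation:
Step 1: enter (0,2), '<' forces down->left, move left to (0,1)
Step 2: enter (0,1), '.' pass, move left to (0,0)
Step 3: enter (0,0), '/' deflects left->down, move down to (1,0)
Step 4: enter (1,0), '^' forces down->up, move up to (0,0)
Step 5: enter (0,0), '/' deflects up->right, move right to (0,1)
Step 6: enter (0,1), '.' pass, move right to (0,2)
Step 7: enter (0,2), '<' forces right->left, move left to (0,1)
Step 8: at (0,1) dir=left — LOOP DETECTED (seen before)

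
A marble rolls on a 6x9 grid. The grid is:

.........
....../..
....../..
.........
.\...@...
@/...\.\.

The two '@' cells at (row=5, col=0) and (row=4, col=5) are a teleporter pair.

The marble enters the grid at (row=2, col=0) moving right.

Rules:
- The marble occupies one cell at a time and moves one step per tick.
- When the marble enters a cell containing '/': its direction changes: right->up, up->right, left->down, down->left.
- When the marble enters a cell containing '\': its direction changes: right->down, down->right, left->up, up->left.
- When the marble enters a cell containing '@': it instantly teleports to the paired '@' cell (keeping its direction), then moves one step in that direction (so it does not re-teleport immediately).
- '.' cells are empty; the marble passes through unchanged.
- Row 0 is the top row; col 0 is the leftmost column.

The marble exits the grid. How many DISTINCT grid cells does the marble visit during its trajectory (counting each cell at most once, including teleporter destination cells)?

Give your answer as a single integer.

Answer: 10

Derivation:
Step 1: enter (2,0), '.' pass, move right to (2,1)
Step 2: enter (2,1), '.' pass, move right to (2,2)
Step 3: enter (2,2), '.' pass, move right to (2,3)
Step 4: enter (2,3), '.' pass, move right to (2,4)
Step 5: enter (2,4), '.' pass, move right to (2,5)
Step 6: enter (2,5), '.' pass, move right to (2,6)
Step 7: enter (2,6), '/' deflects right->up, move up to (1,6)
Step 8: enter (1,6), '/' deflects up->right, move right to (1,7)
Step 9: enter (1,7), '.' pass, move right to (1,8)
Step 10: enter (1,8), '.' pass, move right to (1,9)
Step 11: at (1,9) — EXIT via right edge, pos 1
Distinct cells visited: 10 (path length 10)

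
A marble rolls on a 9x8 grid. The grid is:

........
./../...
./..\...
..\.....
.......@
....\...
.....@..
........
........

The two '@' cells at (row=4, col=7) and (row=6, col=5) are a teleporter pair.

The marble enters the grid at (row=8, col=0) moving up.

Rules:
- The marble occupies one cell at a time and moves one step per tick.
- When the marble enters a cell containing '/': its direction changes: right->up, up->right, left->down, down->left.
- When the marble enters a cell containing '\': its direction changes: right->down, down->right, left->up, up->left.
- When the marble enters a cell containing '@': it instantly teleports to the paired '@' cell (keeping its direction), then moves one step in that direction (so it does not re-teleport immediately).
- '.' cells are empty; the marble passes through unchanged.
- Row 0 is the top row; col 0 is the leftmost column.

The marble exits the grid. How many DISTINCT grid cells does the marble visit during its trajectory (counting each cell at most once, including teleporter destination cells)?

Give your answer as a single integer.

Step 1: enter (8,0), '.' pass, move up to (7,0)
Step 2: enter (7,0), '.' pass, move up to (6,0)
Step 3: enter (6,0), '.' pass, move up to (5,0)
Step 4: enter (5,0), '.' pass, move up to (4,0)
Step 5: enter (4,0), '.' pass, move up to (3,0)
Step 6: enter (3,0), '.' pass, move up to (2,0)
Step 7: enter (2,0), '.' pass, move up to (1,0)
Step 8: enter (1,0), '.' pass, move up to (0,0)
Step 9: enter (0,0), '.' pass, move up to (-1,0)
Step 10: at (-1,0) — EXIT via top edge, pos 0
Distinct cells visited: 9 (path length 9)

Answer: 9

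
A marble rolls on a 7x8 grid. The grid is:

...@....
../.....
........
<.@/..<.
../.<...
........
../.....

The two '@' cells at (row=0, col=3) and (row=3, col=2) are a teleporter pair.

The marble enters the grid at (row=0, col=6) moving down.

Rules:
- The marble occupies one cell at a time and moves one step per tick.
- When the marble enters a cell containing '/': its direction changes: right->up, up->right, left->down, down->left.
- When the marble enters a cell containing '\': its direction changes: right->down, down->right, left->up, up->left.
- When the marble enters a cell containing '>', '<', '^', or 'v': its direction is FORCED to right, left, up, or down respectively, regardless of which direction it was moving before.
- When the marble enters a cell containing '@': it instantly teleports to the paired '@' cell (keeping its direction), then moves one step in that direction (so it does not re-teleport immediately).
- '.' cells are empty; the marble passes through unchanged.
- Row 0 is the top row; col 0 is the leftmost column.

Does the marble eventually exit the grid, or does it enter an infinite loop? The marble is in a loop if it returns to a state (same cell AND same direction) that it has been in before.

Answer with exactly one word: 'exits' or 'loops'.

Step 1: enter (0,6), '.' pass, move down to (1,6)
Step 2: enter (1,6), '.' pass, move down to (2,6)
Step 3: enter (2,6), '.' pass, move down to (3,6)
Step 4: enter (3,6), '<' forces down->left, move left to (3,5)
Step 5: enter (3,5), '.' pass, move left to (3,4)
Step 6: enter (3,4), '.' pass, move left to (3,3)
Step 7: enter (3,3), '/' deflects left->down, move down to (4,3)
Step 8: enter (4,3), '.' pass, move down to (5,3)
Step 9: enter (5,3), '.' pass, move down to (6,3)
Step 10: enter (6,3), '.' pass, move down to (7,3)
Step 11: at (7,3) — EXIT via bottom edge, pos 3

Answer: exits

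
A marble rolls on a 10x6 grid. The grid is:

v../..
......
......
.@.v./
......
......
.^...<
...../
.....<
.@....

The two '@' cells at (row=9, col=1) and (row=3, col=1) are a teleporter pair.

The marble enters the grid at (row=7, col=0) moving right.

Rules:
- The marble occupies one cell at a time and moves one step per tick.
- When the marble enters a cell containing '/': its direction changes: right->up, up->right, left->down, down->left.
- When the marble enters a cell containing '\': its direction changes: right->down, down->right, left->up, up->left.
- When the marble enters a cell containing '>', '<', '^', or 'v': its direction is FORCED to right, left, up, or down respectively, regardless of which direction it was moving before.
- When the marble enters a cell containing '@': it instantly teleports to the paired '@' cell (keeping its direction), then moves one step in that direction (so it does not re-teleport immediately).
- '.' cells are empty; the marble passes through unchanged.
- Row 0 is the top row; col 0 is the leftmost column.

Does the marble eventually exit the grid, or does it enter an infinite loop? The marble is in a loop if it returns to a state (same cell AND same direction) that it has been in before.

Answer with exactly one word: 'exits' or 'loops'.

Step 1: enter (7,0), '.' pass, move right to (7,1)
Step 2: enter (7,1), '.' pass, move right to (7,2)
Step 3: enter (7,2), '.' pass, move right to (7,3)
Step 4: enter (7,3), '.' pass, move right to (7,4)
Step 5: enter (7,4), '.' pass, move right to (7,5)
Step 6: enter (7,5), '/' deflects right->up, move up to (6,5)
Step 7: enter (6,5), '<' forces up->left, move left to (6,4)
Step 8: enter (6,4), '.' pass, move left to (6,3)
Step 9: enter (6,3), '.' pass, move left to (6,2)
Step 10: enter (6,2), '.' pass, move left to (6,1)
Step 11: enter (6,1), '^' forces left->up, move up to (5,1)
Step 12: enter (5,1), '.' pass, move up to (4,1)
Step 13: enter (4,1), '.' pass, move up to (3,1)
Step 14: enter (3,1), '@' teleport (3,1)->(9,1), also enter (9,1), move up to (8,1)
Step 15: enter (8,1), '.' pass, move up to (7,1)
Step 16: enter (7,1), '.' pass, move up to (6,1)
Step 17: enter (6,1), '^' forces up->up, move up to (5,1)
Step 18: at (5,1) dir=up — LOOP DETECTED (seen before)

Answer: loops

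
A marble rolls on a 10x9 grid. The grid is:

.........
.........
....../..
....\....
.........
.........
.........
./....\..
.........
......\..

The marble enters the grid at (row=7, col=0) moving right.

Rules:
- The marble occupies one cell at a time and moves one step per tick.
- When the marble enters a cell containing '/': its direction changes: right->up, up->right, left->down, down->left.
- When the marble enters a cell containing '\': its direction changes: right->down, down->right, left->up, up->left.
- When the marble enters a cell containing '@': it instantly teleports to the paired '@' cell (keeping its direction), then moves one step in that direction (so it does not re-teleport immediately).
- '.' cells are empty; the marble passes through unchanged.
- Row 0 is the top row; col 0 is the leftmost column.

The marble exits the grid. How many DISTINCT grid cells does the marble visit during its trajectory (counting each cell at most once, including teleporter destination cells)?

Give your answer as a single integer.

Answer: 9

Derivation:
Step 1: enter (7,0), '.' pass, move right to (7,1)
Step 2: enter (7,1), '/' deflects right->up, move up to (6,1)
Step 3: enter (6,1), '.' pass, move up to (5,1)
Step 4: enter (5,1), '.' pass, move up to (4,1)
Step 5: enter (4,1), '.' pass, move up to (3,1)
Step 6: enter (3,1), '.' pass, move up to (2,1)
Step 7: enter (2,1), '.' pass, move up to (1,1)
Step 8: enter (1,1), '.' pass, move up to (0,1)
Step 9: enter (0,1), '.' pass, move up to (-1,1)
Step 10: at (-1,1) — EXIT via top edge, pos 1
Distinct cells visited: 9 (path length 9)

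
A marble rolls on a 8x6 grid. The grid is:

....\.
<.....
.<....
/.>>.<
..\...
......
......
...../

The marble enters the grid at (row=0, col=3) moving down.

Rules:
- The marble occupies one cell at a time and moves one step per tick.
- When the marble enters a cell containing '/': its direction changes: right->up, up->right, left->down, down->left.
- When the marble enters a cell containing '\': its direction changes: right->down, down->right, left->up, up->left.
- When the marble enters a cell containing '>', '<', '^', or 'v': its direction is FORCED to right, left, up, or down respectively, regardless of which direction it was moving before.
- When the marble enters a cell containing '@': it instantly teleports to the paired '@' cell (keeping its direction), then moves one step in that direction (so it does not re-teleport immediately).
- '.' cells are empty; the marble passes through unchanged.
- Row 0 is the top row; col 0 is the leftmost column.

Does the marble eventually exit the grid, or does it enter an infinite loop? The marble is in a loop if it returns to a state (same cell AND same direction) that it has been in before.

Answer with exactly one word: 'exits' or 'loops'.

Answer: loops

Derivation:
Step 1: enter (0,3), '.' pass, move down to (1,3)
Step 2: enter (1,3), '.' pass, move down to (2,3)
Step 3: enter (2,3), '.' pass, move down to (3,3)
Step 4: enter (3,3), '>' forces down->right, move right to (3,4)
Step 5: enter (3,4), '.' pass, move right to (3,5)
Step 6: enter (3,5), '<' forces right->left, move left to (3,4)
Step 7: enter (3,4), '.' pass, move left to (3,3)
Step 8: enter (3,3), '>' forces left->right, move right to (3,4)
Step 9: at (3,4) dir=right — LOOP DETECTED (seen before)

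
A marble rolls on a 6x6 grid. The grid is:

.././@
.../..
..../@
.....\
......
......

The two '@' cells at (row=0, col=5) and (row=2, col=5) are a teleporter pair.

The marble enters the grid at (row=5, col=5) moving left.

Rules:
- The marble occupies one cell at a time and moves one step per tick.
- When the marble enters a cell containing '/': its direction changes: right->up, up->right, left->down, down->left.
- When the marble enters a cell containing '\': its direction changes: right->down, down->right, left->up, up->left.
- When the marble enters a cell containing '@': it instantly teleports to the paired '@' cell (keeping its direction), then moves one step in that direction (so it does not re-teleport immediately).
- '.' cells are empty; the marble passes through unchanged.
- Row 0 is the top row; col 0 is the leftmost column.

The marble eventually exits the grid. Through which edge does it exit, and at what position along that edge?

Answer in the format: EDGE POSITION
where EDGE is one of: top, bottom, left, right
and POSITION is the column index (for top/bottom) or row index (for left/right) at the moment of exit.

Answer: left 5

Derivation:
Step 1: enter (5,5), '.' pass, move left to (5,4)
Step 2: enter (5,4), '.' pass, move left to (5,3)
Step 3: enter (5,3), '.' pass, move left to (5,2)
Step 4: enter (5,2), '.' pass, move left to (5,1)
Step 5: enter (5,1), '.' pass, move left to (5,0)
Step 6: enter (5,0), '.' pass, move left to (5,-1)
Step 7: at (5,-1) — EXIT via left edge, pos 5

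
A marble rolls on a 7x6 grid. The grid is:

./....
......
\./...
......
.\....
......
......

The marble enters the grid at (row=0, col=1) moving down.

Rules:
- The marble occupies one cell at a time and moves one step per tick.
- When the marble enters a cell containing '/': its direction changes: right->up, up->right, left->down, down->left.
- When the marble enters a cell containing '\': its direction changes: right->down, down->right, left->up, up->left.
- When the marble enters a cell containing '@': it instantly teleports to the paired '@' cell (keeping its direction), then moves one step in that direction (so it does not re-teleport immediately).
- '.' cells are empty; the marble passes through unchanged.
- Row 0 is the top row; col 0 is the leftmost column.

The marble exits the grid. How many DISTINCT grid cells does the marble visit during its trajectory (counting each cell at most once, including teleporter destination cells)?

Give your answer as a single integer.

Step 1: enter (0,1), '/' deflects down->left, move left to (0,0)
Step 2: enter (0,0), '.' pass, move left to (0,-1)
Step 3: at (0,-1) — EXIT via left edge, pos 0
Distinct cells visited: 2 (path length 2)

Answer: 2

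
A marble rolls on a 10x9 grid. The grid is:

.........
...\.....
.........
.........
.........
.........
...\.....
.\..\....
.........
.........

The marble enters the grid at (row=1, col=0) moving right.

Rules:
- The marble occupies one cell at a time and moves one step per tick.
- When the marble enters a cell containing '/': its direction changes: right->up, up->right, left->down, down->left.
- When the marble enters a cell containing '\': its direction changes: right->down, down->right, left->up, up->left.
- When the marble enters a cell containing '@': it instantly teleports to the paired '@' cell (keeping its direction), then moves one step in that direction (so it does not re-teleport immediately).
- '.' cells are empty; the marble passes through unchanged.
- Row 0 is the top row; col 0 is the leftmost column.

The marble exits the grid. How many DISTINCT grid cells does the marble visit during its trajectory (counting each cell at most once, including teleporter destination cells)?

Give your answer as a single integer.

Step 1: enter (1,0), '.' pass, move right to (1,1)
Step 2: enter (1,1), '.' pass, move right to (1,2)
Step 3: enter (1,2), '.' pass, move right to (1,3)
Step 4: enter (1,3), '\' deflects right->down, move down to (2,3)
Step 5: enter (2,3), '.' pass, move down to (3,3)
Step 6: enter (3,3), '.' pass, move down to (4,3)
Step 7: enter (4,3), '.' pass, move down to (5,3)
Step 8: enter (5,3), '.' pass, move down to (6,3)
Step 9: enter (6,3), '\' deflects down->right, move right to (6,4)
Step 10: enter (6,4), '.' pass, move right to (6,5)
Step 11: enter (6,5), '.' pass, move right to (6,6)
Step 12: enter (6,6), '.' pass, move right to (6,7)
Step 13: enter (6,7), '.' pass, move right to (6,8)
Step 14: enter (6,8), '.' pass, move right to (6,9)
Step 15: at (6,9) — EXIT via right edge, pos 6
Distinct cells visited: 14 (path length 14)

Answer: 14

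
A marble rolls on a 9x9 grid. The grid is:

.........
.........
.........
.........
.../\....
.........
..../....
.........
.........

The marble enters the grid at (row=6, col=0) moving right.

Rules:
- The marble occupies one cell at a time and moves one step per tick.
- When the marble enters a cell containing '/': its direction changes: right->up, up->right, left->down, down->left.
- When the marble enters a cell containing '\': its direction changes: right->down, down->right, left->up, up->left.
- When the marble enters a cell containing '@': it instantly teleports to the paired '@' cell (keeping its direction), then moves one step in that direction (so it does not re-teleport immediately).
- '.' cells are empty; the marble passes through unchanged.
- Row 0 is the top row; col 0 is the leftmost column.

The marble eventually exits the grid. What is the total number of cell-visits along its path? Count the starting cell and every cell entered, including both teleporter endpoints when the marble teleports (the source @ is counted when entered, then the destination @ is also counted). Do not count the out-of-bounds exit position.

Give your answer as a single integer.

Step 1: enter (6,0), '.' pass, move right to (6,1)
Step 2: enter (6,1), '.' pass, move right to (6,2)
Step 3: enter (6,2), '.' pass, move right to (6,3)
Step 4: enter (6,3), '.' pass, move right to (6,4)
Step 5: enter (6,4), '/' deflects right->up, move up to (5,4)
Step 6: enter (5,4), '.' pass, move up to (4,4)
Step 7: enter (4,4), '\' deflects up->left, move left to (4,3)
Step 8: enter (4,3), '/' deflects left->down, move down to (5,3)
Step 9: enter (5,3), '.' pass, move down to (6,3)
Step 10: enter (6,3), '.' pass, move down to (7,3)
Step 11: enter (7,3), '.' pass, move down to (8,3)
Step 12: enter (8,3), '.' pass, move down to (9,3)
Step 13: at (9,3) — EXIT via bottom edge, pos 3
Path length (cell visits): 12

Answer: 12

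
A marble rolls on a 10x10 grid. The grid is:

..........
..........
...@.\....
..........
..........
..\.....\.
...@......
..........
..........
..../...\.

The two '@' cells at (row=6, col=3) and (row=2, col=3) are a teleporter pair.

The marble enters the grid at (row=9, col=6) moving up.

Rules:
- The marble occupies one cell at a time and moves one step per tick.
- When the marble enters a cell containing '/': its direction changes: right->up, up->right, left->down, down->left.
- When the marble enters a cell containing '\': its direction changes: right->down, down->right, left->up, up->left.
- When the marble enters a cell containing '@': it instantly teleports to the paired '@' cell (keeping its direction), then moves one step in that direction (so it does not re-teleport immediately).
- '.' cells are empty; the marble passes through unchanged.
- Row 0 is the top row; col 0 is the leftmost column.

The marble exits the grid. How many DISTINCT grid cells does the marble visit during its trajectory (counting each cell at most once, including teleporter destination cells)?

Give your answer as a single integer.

Answer: 10

Derivation:
Step 1: enter (9,6), '.' pass, move up to (8,6)
Step 2: enter (8,6), '.' pass, move up to (7,6)
Step 3: enter (7,6), '.' pass, move up to (6,6)
Step 4: enter (6,6), '.' pass, move up to (5,6)
Step 5: enter (5,6), '.' pass, move up to (4,6)
Step 6: enter (4,6), '.' pass, move up to (3,6)
Step 7: enter (3,6), '.' pass, move up to (2,6)
Step 8: enter (2,6), '.' pass, move up to (1,6)
Step 9: enter (1,6), '.' pass, move up to (0,6)
Step 10: enter (0,6), '.' pass, move up to (-1,6)
Step 11: at (-1,6) — EXIT via top edge, pos 6
Distinct cells visited: 10 (path length 10)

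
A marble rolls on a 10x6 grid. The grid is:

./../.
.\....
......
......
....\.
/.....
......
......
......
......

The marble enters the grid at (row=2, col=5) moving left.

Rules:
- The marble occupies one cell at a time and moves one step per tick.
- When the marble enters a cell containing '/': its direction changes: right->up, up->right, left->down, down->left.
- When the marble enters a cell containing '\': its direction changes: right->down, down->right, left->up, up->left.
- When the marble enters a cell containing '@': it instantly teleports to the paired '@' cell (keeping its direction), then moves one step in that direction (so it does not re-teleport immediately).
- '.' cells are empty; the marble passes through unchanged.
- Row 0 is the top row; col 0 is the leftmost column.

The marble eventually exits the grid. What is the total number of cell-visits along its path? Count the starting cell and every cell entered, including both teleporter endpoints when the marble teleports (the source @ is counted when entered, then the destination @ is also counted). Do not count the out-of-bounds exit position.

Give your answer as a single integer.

Step 1: enter (2,5), '.' pass, move left to (2,4)
Step 2: enter (2,4), '.' pass, move left to (2,3)
Step 3: enter (2,3), '.' pass, move left to (2,2)
Step 4: enter (2,2), '.' pass, move left to (2,1)
Step 5: enter (2,1), '.' pass, move left to (2,0)
Step 6: enter (2,0), '.' pass, move left to (2,-1)
Step 7: at (2,-1) — EXIT via left edge, pos 2
Path length (cell visits): 6

Answer: 6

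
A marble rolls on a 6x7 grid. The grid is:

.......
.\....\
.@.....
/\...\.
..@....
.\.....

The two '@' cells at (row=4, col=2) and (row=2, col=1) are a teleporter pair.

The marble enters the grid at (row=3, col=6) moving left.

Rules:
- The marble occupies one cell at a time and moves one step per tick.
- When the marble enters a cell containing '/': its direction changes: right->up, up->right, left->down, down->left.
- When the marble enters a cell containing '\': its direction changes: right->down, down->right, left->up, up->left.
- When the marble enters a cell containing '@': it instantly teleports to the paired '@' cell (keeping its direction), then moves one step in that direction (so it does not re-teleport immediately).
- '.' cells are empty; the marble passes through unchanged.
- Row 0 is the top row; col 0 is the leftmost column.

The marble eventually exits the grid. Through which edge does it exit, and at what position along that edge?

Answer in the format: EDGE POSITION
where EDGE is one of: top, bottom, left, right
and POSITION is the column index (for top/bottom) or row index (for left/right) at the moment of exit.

Step 1: enter (3,6), '.' pass, move left to (3,5)
Step 2: enter (3,5), '\' deflects left->up, move up to (2,5)
Step 3: enter (2,5), '.' pass, move up to (1,5)
Step 4: enter (1,5), '.' pass, move up to (0,5)
Step 5: enter (0,5), '.' pass, move up to (-1,5)
Step 6: at (-1,5) — EXIT via top edge, pos 5

Answer: top 5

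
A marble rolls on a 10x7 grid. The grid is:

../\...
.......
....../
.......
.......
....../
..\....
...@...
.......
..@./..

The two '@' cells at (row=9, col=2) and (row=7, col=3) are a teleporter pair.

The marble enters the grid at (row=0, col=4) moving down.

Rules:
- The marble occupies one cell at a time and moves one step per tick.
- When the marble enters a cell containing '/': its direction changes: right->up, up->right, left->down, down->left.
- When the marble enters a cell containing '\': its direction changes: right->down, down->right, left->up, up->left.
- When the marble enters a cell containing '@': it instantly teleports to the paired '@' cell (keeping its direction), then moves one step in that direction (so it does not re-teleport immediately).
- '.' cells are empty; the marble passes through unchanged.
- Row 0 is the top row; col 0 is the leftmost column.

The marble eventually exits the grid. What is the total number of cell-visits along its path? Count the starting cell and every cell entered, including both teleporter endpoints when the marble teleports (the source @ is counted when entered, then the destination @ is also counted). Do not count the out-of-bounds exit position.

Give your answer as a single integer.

Answer: 16

Derivation:
Step 1: enter (0,4), '.' pass, move down to (1,4)
Step 2: enter (1,4), '.' pass, move down to (2,4)
Step 3: enter (2,4), '.' pass, move down to (3,4)
Step 4: enter (3,4), '.' pass, move down to (4,4)
Step 5: enter (4,4), '.' pass, move down to (5,4)
Step 6: enter (5,4), '.' pass, move down to (6,4)
Step 7: enter (6,4), '.' pass, move down to (7,4)
Step 8: enter (7,4), '.' pass, move down to (8,4)
Step 9: enter (8,4), '.' pass, move down to (9,4)
Step 10: enter (9,4), '/' deflects down->left, move left to (9,3)
Step 11: enter (9,3), '.' pass, move left to (9,2)
Step 12: enter (9,2), '@' teleport (9,2)->(7,3), also enter (7,3), move left to (7,2)
Step 13: enter (7,2), '.' pass, move left to (7,1)
Step 14: enter (7,1), '.' pass, move left to (7,0)
Step 15: enter (7,0), '.' pass, move left to (7,-1)
Step 16: at (7,-1) — EXIT via left edge, pos 7
Path length (cell visits): 16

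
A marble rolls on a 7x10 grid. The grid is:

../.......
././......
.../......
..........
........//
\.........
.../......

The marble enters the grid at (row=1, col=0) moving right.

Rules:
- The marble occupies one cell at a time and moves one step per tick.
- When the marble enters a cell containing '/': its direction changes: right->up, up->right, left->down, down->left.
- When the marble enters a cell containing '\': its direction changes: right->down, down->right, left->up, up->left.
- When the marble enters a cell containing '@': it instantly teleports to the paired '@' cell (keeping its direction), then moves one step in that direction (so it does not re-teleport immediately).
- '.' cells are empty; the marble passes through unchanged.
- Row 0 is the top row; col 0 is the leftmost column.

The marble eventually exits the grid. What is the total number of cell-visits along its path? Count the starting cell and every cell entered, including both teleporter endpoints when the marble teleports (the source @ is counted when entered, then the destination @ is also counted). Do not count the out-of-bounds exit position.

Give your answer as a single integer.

Answer: 3

Derivation:
Step 1: enter (1,0), '.' pass, move right to (1,1)
Step 2: enter (1,1), '/' deflects right->up, move up to (0,1)
Step 3: enter (0,1), '.' pass, move up to (-1,1)
Step 4: at (-1,1) — EXIT via top edge, pos 1
Path length (cell visits): 3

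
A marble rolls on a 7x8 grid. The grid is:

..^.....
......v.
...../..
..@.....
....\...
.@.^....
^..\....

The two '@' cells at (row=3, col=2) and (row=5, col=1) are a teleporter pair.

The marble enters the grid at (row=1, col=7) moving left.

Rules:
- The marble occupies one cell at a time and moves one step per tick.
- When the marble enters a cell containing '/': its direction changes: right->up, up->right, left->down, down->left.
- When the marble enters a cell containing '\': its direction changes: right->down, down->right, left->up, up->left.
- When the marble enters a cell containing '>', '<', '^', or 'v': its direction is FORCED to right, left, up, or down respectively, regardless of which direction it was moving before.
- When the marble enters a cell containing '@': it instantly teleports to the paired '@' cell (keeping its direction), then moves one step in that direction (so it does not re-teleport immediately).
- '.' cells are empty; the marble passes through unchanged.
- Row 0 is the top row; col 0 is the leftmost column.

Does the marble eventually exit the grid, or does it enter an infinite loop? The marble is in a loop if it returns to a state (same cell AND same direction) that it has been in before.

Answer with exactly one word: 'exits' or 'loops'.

Step 1: enter (1,7), '.' pass, move left to (1,6)
Step 2: enter (1,6), 'v' forces left->down, move down to (2,6)
Step 3: enter (2,6), '.' pass, move down to (3,6)
Step 4: enter (3,6), '.' pass, move down to (4,6)
Step 5: enter (4,6), '.' pass, move down to (5,6)
Step 6: enter (5,6), '.' pass, move down to (6,6)
Step 7: enter (6,6), '.' pass, move down to (7,6)
Step 8: at (7,6) — EXIT via bottom edge, pos 6

Answer: exits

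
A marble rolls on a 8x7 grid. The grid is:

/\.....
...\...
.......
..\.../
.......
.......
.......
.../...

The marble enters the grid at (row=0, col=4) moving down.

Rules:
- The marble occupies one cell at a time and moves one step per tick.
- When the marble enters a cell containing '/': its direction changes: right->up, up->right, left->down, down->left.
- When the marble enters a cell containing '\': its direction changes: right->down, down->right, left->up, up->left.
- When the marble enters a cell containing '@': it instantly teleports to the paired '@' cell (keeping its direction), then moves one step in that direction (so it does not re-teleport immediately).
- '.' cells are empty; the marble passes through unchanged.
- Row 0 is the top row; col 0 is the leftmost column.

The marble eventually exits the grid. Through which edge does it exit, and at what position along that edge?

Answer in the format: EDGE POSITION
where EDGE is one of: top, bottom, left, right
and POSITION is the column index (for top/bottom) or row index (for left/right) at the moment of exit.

Step 1: enter (0,4), '.' pass, move down to (1,4)
Step 2: enter (1,4), '.' pass, move down to (2,4)
Step 3: enter (2,4), '.' pass, move down to (3,4)
Step 4: enter (3,4), '.' pass, move down to (4,4)
Step 5: enter (4,4), '.' pass, move down to (5,4)
Step 6: enter (5,4), '.' pass, move down to (6,4)
Step 7: enter (6,4), '.' pass, move down to (7,4)
Step 8: enter (7,4), '.' pass, move down to (8,4)
Step 9: at (8,4) — EXIT via bottom edge, pos 4

Answer: bottom 4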